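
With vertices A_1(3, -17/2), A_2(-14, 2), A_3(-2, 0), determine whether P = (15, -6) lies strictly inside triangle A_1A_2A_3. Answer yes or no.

Barycentric coordinates of P: (19/46, -229/184, 337/184).
The three coordinates are positive, negative, positive; a point is interior exactly when all three are positive.

no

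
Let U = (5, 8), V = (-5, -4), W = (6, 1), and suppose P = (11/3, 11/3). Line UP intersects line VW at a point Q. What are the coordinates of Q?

Barycentric coordinates of P with respect to UVW: (1/2, 1/6, 1/3).
On side VW the U-coordinate is zero; dropping P's U-weight 1/2 and renormalizing the remaining 1/6 : 1/3 gives weights 1/3, 2/3 on V, W.
Q = (1/3)·(-5, -4) + (2/3)·(6, 1) = (7/3, -2/3).

(7/3, -2/3)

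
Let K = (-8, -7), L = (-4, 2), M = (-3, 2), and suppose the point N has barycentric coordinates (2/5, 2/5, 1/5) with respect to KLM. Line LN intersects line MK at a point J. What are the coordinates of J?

(-19/3, -4)

Line LN meets MK where the L-coordinate vanishes; zeroing N's L-weight and renormalizing leaves M, K-weights 1/5 : 2/5 → (1/3, 2/3).
So J = (1/3)·M + (2/3)·K = (-19/3, -4).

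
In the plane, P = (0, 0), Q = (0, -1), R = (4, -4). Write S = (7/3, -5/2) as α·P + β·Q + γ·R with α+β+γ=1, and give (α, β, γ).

Signed area of the reference triangle: [PQR] = ½·(0·(-1−(-4)) + 0·(-4−0) + 4·(0−(-1))) = ½·(0 + 0 + 4) = 2.
[SQR] = ½·((7/3)·(-1−(-4)) + 0·(-4−(-5/2)) + 4·(-5/2−(-1))) = ½·(7 + 0 − 6) = 1/2, so the P-coordinate is (1/2)/2 = 1/4.
[PSR] = ½·(0·(-5/2−(-4)) + (7/3)·(-4−0) + 4·(0−(-5/2))) = ½·(0 − 28/3 + 10) = 1/3, so the Q-coordinate is 1/6.
[PQS] = ½·(0·(-1−(-5/2)) + 0·(-5/2−0) + (7/3)·(0−(-1))) = ½·(0 + 0 + 7/3) = 7/6, so the R-coordinate is 7/12.

(1/4, 1/6, 7/12)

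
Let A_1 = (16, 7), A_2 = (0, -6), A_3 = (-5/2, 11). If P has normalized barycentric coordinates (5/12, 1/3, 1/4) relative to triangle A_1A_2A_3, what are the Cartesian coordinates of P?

(145/24, 11/3)

P = (5/12)·A_1 + (1/3)·A_2 + (1/4)·A_3.
x-coordinate: (5/12)·16 + (1/3)·0 + (1/4)·(-5/2) = 145/24.
y-coordinate: (5/12)·7 + (1/3)·(-6) + (1/4)·11 = 11/3.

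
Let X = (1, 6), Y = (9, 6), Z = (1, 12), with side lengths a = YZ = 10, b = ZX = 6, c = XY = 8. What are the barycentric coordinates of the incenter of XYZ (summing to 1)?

The incenter has barycentric coordinates proportional to the opposite side lengths: (10 : 6 : 8).
Normalizing by 10+6+8 = 24 gives (5/12, 1/4, 1/3).

(5/12, 1/4, 1/3)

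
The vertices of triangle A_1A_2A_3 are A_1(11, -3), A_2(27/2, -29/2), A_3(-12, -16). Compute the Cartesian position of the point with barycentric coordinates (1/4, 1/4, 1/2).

(1/8, -99/8)

P = (1/4)·A_1 + (1/4)·A_2 + (1/2)·A_3.
x-coordinate: (1/4)·11 + (1/4)·(27/2) + (1/2)·(-12) = 1/8.
y-coordinate: (1/4)·(-3) + (1/4)·(-29/2) + (1/2)·(-16) = -99/8.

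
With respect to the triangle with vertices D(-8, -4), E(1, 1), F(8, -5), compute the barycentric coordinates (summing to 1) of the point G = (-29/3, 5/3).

Signed area of the reference triangle: [DEF] = ½·((-8)·(1−(-5)) + 1·(-5−(-4)) + 8·(-4−1)) = ½·(-48 − 1 − 40) = -89/2.
[GEF] = ½·((-29/3)·(1−(-5)) + 1·(-5−(5/3)) + 8·(5/3−1)) = ½·(-58 − 20/3 + 16/3) = -89/3, so the D-coordinate is (-89/3)/(-89/2) = 2/3.
[DGF] = ½·((-8)·(5/3−(-5)) + (-29/3)·(-5−(-4)) + 8·(-4−(5/3))) = ½·(-160/3 + 29/3 − 136/3) = -89/2, so the E-coordinate is 1.
[DEG] = ½·((-8)·(1−(5/3)) + 1·(5/3−(-4)) + (-29/3)·(-4−1)) = ½·(16/3 + 17/3 + 145/3) = 89/3, so the F-coordinate is -2/3.

(2/3, 1, -2/3)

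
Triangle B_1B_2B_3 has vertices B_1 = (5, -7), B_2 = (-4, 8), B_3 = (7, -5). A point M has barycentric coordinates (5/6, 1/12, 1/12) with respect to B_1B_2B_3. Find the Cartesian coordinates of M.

(53/12, -67/12)

M = (5/6)·B_1 + (1/12)·B_2 + (1/12)·B_3.
x-coordinate: (5/6)·5 + (1/12)·(-4) + (1/12)·7 = 53/12.
y-coordinate: (5/6)·(-7) + (1/12)·8 + (1/12)·(-5) = -67/12.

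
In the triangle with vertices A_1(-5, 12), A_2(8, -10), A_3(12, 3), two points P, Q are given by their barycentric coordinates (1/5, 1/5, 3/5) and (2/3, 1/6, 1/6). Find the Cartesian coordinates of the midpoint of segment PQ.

(39/10, 271/60)

Barycentric coordinates of the midpoint are the average: (13/30, 11/60, 23/60).
Converting: (13/30)·A_1 + (11/60)·A_2 + (23/60)·A_3 = (39/10, 271/60).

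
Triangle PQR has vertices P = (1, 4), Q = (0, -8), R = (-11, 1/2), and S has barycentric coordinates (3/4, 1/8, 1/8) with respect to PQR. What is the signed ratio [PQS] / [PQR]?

The signed ratio [PQS]/[PQR] equals the barycentric coordinate of S at vertex R, which is 1/8.

1/8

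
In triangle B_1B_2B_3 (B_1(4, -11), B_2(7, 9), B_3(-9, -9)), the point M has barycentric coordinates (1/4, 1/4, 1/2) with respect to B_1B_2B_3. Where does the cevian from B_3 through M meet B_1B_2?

(11/2, -1)

Line B_3M meets B_1B_2 where the B_3-coordinate vanishes; zeroing M's B_3-weight and renormalizing leaves B_1, B_2-weights 1/4 : 1/4 → (1/2, 1/2).
So N = (1/2)·B_1 + (1/2)·B_2 = (11/2, -1).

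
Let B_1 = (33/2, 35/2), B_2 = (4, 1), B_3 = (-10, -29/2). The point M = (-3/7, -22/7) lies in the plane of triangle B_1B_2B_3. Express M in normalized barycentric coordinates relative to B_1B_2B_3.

(2/7, 1/7, 4/7)

Signed area of the reference triangle: [B_1B_2B_3] = ½·((33/2)·(1−(-29/2)) + 4·(-29/2−(35/2)) + (-10)·(35/2−1)) = ½·(1023/4 − 128 − 165) = -149/8.
[MB_2B_3] = ½·((-3/7)·(1−(-29/2)) + 4·(-29/2−(-22/7)) + (-10)·(-22/7−1)) = ½·(-93/14 − 318/7 + 290/7) = -149/28, so the B_1-coordinate is (-149/28)/(-149/8) = 2/7.
[B_1MB_3] = ½·((33/2)·(-22/7−(-29/2)) + (-3/7)·(-29/2−(35/2)) + (-10)·(35/2−(-22/7))) = ½·(5247/28 + 96/7 − 1445/7) = -149/56, so the B_2-coordinate is 1/7.
[B_1B_2M] = ½·((33/2)·(1−(-22/7)) + 4·(-22/7−(35/2)) + (-3/7)·(35/2−1)) = ½·(957/14 − 578/7 − 99/14) = -149/14, so the B_3-coordinate is 4/7.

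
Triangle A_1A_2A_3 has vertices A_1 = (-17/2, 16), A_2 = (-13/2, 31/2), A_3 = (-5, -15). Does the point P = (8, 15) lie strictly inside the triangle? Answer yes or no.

Barycentric coordinates of P: (-1766/241, 2032/241, -25/241).
The three coordinates are negative, positive, negative; a point is interior exactly when all three are positive.

no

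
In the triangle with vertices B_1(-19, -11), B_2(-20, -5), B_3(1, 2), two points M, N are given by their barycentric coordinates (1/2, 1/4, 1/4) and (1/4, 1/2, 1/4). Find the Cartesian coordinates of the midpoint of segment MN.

Barycentric coordinates of the midpoint are the average: (3/8, 3/8, 1/4).
Converting: (3/8)·B_1 + (3/8)·B_2 + (1/4)·B_3 = (-115/8, -11/2).

(-115/8, -11/2)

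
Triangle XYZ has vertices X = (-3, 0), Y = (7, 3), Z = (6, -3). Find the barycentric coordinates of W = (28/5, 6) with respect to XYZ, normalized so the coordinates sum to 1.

Signed area of the reference triangle: [XYZ] = ½·((-3)·(3−(-3)) + 7·(-3−0) + 6·(0−3)) = ½·(-18 − 21 − 18) = -57/2.
[WYZ] = ½·((28/5)·(3−(-3)) + 7·(-3−6) + 6·(6−3)) = ½·(168/5 − 63 + 18) = -57/10, so the X-coordinate is (-57/10)/(-57/2) = 1/5.
[XWZ] = ½·((-3)·(6−(-3)) + (28/5)·(-3−0) + 6·(0−6)) = ½·(-27 − 84/5 − 36) = -399/10, so the Y-coordinate is 7/5.
[XYW] = ½·((-3)·(3−6) + 7·(6−0) + (28/5)·(0−3)) = ½·(9 + 42 − 84/5) = 171/10, so the Z-coordinate is -3/5.

(1/5, 7/5, -3/5)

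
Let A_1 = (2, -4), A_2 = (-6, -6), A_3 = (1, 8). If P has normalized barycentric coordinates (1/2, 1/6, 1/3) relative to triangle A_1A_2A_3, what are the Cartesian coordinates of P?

(1/3, -1/3)

P = (1/2)·A_1 + (1/6)·A_2 + (1/3)·A_3.
x-coordinate: (1/2)·2 + (1/6)·(-6) + (1/3)·1 = 1/3.
y-coordinate: (1/2)·(-4) + (1/6)·(-6) + (1/3)·8 = -1/3.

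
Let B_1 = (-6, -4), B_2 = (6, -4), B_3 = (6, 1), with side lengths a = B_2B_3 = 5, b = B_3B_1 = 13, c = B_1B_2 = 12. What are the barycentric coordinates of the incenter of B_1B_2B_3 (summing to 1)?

(1/6, 13/30, 2/5)

The incenter has barycentric coordinates proportional to the opposite side lengths: (5 : 13 : 12).
Normalizing by 5+13+12 = 30 gives (1/6, 13/30, 2/5).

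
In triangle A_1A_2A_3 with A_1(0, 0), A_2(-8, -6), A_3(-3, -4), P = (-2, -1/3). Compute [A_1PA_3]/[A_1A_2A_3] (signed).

[A_1A_2A_3] = ½·(0·(-6−(-4)) + (-8)·(-4−0) + (-3)·(0−(-6))) = ½·(0 + 32 − 18) = 7.
[A_1PA_3] = ½·(0·(-1/3−(-4)) + (-2)·(-4−0) + (-3)·(0−(-1/3))) = ½·(0 + 8 − 1) = 7/2, so the ratio is (7/2)/7 = 1/2.

1/2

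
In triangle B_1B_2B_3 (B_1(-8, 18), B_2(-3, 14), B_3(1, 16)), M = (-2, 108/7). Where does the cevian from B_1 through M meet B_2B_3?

(-1, 15)

Barycentric coordinates of M with respect to B_1B_2B_3: (1/7, 3/7, 3/7).
On side B_2B_3 the B_1-coordinate is zero; dropping M's B_1-weight 1/7 and renormalizing the remaining 3/7 : 3/7 gives weights 1/2, 1/2 on B_2, B_3.
N = (1/2)·(-3, 14) + (1/2)·(1, 16) = (-1, 15).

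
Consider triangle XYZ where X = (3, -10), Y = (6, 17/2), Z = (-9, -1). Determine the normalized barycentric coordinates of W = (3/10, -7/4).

Signed area of the reference triangle: [XYZ] = ½·(3·(17/2−(-1)) + 6·(-1−(-10)) + (-9)·(-10−(17/2))) = ½·(57/2 + 54 + 333/2) = 249/2.
[WYZ] = ½·((3/10)·(17/2−(-1)) + 6·(-1−(-7/4)) + (-9)·(-7/4−(17/2))) = ½·(57/20 + 9/2 + 369/4) = 249/5, so the X-coordinate is (249/5)/(249/2) = 2/5.
[XWZ] = ½·(3·(-7/4−(-1)) + (3/10)·(-1−(-10)) + (-9)·(-10−(-7/4))) = ½·(-9/4 + 27/10 + 297/4) = 747/20, so the Y-coordinate is 3/10.
[XYW] = ½·(3·(17/2−(-7/4)) + 6·(-7/4−(-10)) + (3/10)·(-10−(17/2))) = ½·(123/4 + 99/2 − 111/20) = 747/20, so the Z-coordinate is 3/10.
Check: 2/5 + 3/10 + 3/10 = 1.

(2/5, 3/10, 3/10)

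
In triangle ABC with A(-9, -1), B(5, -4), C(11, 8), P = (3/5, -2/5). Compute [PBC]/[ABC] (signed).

2/5

[ABC] = ½·((-9)·(-4−8) + 5·(8−(-1)) + 11·(-1−(-4))) = ½·(108 + 45 + 33) = 93.
[PBC] = ½·((3/5)·(-4−8) + 5·(8−(-2/5)) + 11·(-2/5−(-4))) = ½·(-36/5 + 42 + 198/5) = 186/5, so the ratio is (186/5)/93 = 2/5.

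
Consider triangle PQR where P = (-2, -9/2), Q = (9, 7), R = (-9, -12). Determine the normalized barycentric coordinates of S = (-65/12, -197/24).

Signed area of the reference triangle: [PQR] = ½·((-2)·(7−(-12)) + 9·(-12−(-9/2)) + (-9)·(-9/2−7)) = ½·(-38 − 135/2 + 207/2) = -1.
[SQR] = ½·((-65/12)·(7−(-12)) + 9·(-12−(-197/24)) + (-9)·(-197/24−7)) = ½·(-1235/12 − 273/8 + 1095/8) = -1/12, so the P-coordinate is (-1/12)/(-1) = 1/12.
[PSR] = ½·((-2)·(-197/24−(-12)) + (-65/12)·(-12−(-9/2)) + (-9)·(-9/2−(-197/24))) = ½·(-91/12 + 325/8 − 267/8) = -1/6, so the Q-coordinate is 1/6.
[PQS] = ½·((-2)·(7−(-197/24)) + 9·(-197/24−(-9/2)) + (-65/12)·(-9/2−7)) = ½·(-365/12 − 267/8 + 1495/24) = -3/4, so the R-coordinate is 3/4.
Check: 1/12 + 1/6 + 3/4 = 1.

(1/12, 1/6, 3/4)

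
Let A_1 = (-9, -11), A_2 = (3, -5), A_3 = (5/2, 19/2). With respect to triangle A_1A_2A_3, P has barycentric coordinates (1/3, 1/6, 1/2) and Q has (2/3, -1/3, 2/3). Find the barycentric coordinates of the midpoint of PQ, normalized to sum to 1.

Since both coordinate triples sum to 1, the midpoint's barycentrics are the componentwise average.
(1/3+2/3)/2 = 1/2; similarly -1/12 and 7/12.

(1/2, -1/12, 7/12)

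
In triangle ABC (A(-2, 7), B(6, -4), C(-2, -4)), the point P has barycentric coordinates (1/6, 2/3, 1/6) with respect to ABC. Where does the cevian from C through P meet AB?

Line CP meets AB where the C-coordinate vanishes; zeroing P's C-weight and renormalizing leaves A, B-weights 1/6 : 2/3 → (1/5, 4/5).
So Q = (1/5)·A + (4/5)·B = (22/5, -9/5).

(22/5, -9/5)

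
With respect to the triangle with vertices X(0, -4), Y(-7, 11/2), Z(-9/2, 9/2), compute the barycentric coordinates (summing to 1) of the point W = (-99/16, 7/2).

Signed area of the reference triangle: [XYZ] = ½·(0·(11/2−(9/2)) + (-7)·(9/2−(-4)) + (-9/2)·(-4−(11/2))) = ½·(0 − 119/2 + 171/4) = -67/8.
[WYZ] = ½·((-99/16)·(11/2−(9/2)) + (-7)·(9/2−(7/2)) + (-9/2)·(7/2−(11/2))) = ½·(-99/16 − 7 + 9) = -67/32, so the X-coordinate is (-67/32)/(-67/8) = 1/4.
[XWZ] = ½·(0·(7/2−(9/2)) + (-99/16)·(9/2−(-4)) + (-9/2)·(-4−(7/2))) = ½·(0 − 1683/32 + 135/4) = -603/64, so the Y-coordinate is 9/8.
[XYW] = ½·(0·(11/2−(7/2)) + (-7)·(7/2−(-4)) + (-99/16)·(-4−(11/2))) = ½·(0 − 105/2 + 1881/32) = 201/64, so the Z-coordinate is -3/8.

(1/4, 9/8, -3/8)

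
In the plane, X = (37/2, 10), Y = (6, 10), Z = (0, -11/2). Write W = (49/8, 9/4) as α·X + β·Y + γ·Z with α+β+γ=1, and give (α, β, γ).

Signed area of the reference triangle: [XYZ] = ½·((37/2)·(10−(-11/2)) + 6·(-11/2−10) + 0·(10−10)) = ½·(1147/4 − 93 + 0) = 775/8.
[WYZ] = ½·((49/8)·(10−(-11/2)) + 6·(-11/2−(9/4)) + 0·(9/4−10)) = ½·(1519/16 − 93/2 + 0) = 775/32, so the X-coordinate is (775/32)/(775/8) = 1/4.
[XWZ] = ½·((37/2)·(9/4−(-11/2)) + (49/8)·(-11/2−10) + 0·(10−(9/4))) = ½·(1147/8 − 1519/16 + 0) = 775/32, so the Y-coordinate is 1/4.
[XYW] = ½·((37/2)·(10−(9/4)) + 6·(9/4−10) + (49/8)·(10−10)) = ½·(1147/8 − 93/2 + 0) = 775/16, so the Z-coordinate is 1/2.
Check: 1/4 + 1/4 + 1/2 = 1.

(1/4, 1/4, 1/2)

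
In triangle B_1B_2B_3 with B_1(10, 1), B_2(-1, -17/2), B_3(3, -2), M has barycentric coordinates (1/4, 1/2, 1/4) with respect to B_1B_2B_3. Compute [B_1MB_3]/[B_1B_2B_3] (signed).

The signed ratio [B_1MB_3]/[B_1B_2B_3] equals the barycentric coordinate of M at vertex B_2, which is 1/2.

1/2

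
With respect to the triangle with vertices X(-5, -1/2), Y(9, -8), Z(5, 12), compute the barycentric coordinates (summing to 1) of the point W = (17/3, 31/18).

Signed area of the reference triangle: [XYZ] = ½·((-5)·(-8−12) + 9·(12−(-1/2)) + 5·(-1/2−(-8))) = ½·(100 + 225/2 + 75/2) = 125.
[WYZ] = ½·((17/3)·(-8−12) + 9·(12−(31/18)) + 5·(31/18−(-8))) = ½·(-340/3 + 185/2 + 875/18) = 125/9, so the X-coordinate is (125/9)/125 = 1/9.
[XWZ] = ½·((-5)·(31/18−12) + (17/3)·(12−(-1/2)) + 5·(-1/2−(31/18))) = ½·(925/18 + 425/6 − 100/9) = 500/9, so the Y-coordinate is 4/9.
[XYW] = ½·((-5)·(-8−(31/18)) + 9·(31/18−(-1/2)) + (17/3)·(-1/2−(-8))) = ½·(875/18 + 20 + 85/2) = 500/9, so the Z-coordinate is 4/9.

(1/9, 4/9, 4/9)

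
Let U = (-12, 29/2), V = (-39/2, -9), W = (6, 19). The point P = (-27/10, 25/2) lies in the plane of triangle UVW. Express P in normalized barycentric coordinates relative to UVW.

(1/5, 1/5, 3/5)

Signed area of the reference triangle: [UVW] = ½·((-12)·(-9−19) + (-39/2)·(19−(29/2)) + 6·(29/2−(-9))) = ½·(336 − 351/4 + 141) = 1557/8.
[PVW] = ½·((-27/10)·(-9−19) + (-39/2)·(19−(25/2)) + 6·(25/2−(-9))) = ½·(378/5 − 507/4 + 129) = 1557/40, so the U-coordinate is (1557/40)/(1557/8) = 1/5.
[UPW] = ½·((-12)·(25/2−19) + (-27/10)·(19−(29/2)) + 6·(29/2−(25/2))) = ½·(78 − 243/20 + 12) = 1557/40, so the V-coordinate is 1/5.
[UVP] = ½·((-12)·(-9−(25/2)) + (-39/2)·(25/2−(29/2)) + (-27/10)·(29/2−(-9))) = ½·(258 + 39 − 1269/20) = 4671/40, so the W-coordinate is 3/5.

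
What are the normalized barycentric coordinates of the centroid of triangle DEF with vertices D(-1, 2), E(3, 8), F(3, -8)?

The centroid is the average of the vertices, so each weight is 1/3.

(1/3, 1/3, 1/3)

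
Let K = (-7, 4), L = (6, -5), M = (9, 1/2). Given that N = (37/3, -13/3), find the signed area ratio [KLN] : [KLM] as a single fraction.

2/3

[KLM] = ½·((-7)·(-5−(1/2)) + 6·(1/2−4) + 9·(4−(-5))) = ½·(77/2 − 21 + 81) = 197/4.
[KLN] = ½·((-7)·(-5−(-13/3)) + 6·(-13/3−4) + (37/3)·(4−(-5))) = ½·(14/3 − 50 + 111) = 197/6, so the ratio is (197/6)/(197/4) = 2/3.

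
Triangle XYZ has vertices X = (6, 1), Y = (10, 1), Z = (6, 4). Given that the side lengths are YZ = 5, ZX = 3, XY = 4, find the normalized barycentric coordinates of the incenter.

The incenter has barycentric coordinates proportional to the opposite side lengths: (5 : 3 : 4).
Normalizing by 5+3+4 = 12 gives (5/12, 1/4, 1/3).

(5/12, 1/4, 1/3)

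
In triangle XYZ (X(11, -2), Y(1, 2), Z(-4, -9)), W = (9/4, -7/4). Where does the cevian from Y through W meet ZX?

Barycentric coordinates of W with respect to XYZ: (1/4, 1/2, 1/4).
On side ZX the Y-coordinate is zero; dropping W's Y-weight 1/2 and renormalizing the remaining 1/4 : 1/4 gives weights 1/2, 1/2 on Z, X.
V = (1/2)·(-4, -9) + (1/2)·(11, -2) = (7/2, -11/2).

(7/2, -11/2)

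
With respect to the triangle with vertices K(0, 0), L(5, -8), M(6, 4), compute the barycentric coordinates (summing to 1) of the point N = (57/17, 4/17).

Signed area of the reference triangle: [KLM] = ½·(0·(-8−4) + 5·(4−0) + 6·(0−(-8))) = ½·(0 + 20 + 48) = 34.
[NLM] = ½·((57/17)·(-8−4) + 5·(4−(4/17)) + 6·(4/17−(-8))) = ½·(-684/17 + 320/17 + 840/17) = 14, so the K-coordinate is 14/34 = 7/17.
[KNM] = ½·(0·(4/17−4) + (57/17)·(4−0) + 6·(0−(4/17))) = ½·(0 + 228/17 − 24/17) = 6, so the L-coordinate is 3/17.
[KLN] = ½·(0·(-8−(4/17)) + 5·(4/17−0) + (57/17)·(0−(-8))) = ½·(0 + 20/17 + 456/17) = 14, so the M-coordinate is 7/17.

(7/17, 3/17, 7/17)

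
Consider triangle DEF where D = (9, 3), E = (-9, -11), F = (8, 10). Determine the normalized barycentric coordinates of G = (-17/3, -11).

Signed area of the reference triangle: [DEF] = ½·(9·(-11−10) + (-9)·(10−3) + 8·(3−(-11))) = ½·(-189 − 63 + 112) = -70.
[GEF] = ½·((-17/3)·(-11−10) + (-9)·(10−(-11)) + 8·(-11−(-11))) = ½·(119 − 189 + 0) = -35, so the D-coordinate is (-35)/(-70) = 1/2.
[DGF] = ½·(9·(-11−10) + (-17/3)·(10−3) + 8·(3−(-11))) = ½·(-189 − 119/3 + 112) = -175/3, so the E-coordinate is 5/6.
[DEG] = ½·(9·(-11−(-11)) + (-9)·(-11−3) + (-17/3)·(3−(-11))) = ½·(0 + 126 − 238/3) = 70/3, so the F-coordinate is -1/3.

(1/2, 5/6, -1/3)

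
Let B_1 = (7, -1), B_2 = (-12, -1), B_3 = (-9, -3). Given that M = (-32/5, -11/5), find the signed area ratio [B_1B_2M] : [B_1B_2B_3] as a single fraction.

3/5

[B_1B_2B_3] = ½·(7·(-1−(-3)) + (-12)·(-3−(-1)) + (-9)·(-1−(-1))) = ½·(14 + 24 + 0) = 19.
[B_1B_2M] = ½·(7·(-1−(-11/5)) + (-12)·(-11/5−(-1)) + (-32/5)·(-1−(-1))) = ½·(42/5 + 72/5 + 0) = 57/5, so the ratio is (57/5)/19 = 3/5.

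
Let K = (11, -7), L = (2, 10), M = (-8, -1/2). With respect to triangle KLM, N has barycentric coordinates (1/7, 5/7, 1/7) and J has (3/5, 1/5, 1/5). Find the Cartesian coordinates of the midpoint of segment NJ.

Barycentric coordinates of the midpoint are the average: (13/35, 16/35, 6/35).
Converting: (13/35)·K + (16/35)·L + (6/35)·M = (127/35, 66/35).

(127/35, 66/35)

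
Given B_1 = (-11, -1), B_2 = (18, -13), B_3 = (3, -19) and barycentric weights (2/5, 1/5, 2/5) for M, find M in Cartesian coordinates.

M = (2/5)·B_1 + (1/5)·B_2 + (2/5)·B_3.
x-coordinate: (2/5)·(-11) + (1/5)·18 + (2/5)·3 = 2/5.
y-coordinate: (2/5)·(-1) + (1/5)·(-13) + (2/5)·(-19) = -53/5.

(2/5, -53/5)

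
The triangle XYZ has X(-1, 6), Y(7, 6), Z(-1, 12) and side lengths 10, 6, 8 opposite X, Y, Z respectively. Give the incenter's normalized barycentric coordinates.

(5/12, 1/4, 1/3)

The incenter has barycentric coordinates proportional to the opposite side lengths: (10 : 6 : 8).
Normalizing by 10+6+8 = 24 gives (5/12, 1/4, 1/3).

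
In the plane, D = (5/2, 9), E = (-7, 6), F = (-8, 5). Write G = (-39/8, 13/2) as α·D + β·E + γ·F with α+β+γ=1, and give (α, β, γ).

Signed area of the reference triangle: [DEF] = ½·((5/2)·(6−5) + (-7)·(5−9) + (-8)·(9−6)) = ½·(5/2 + 28 − 24) = 13/4.
[GEF] = ½·((-39/8)·(6−5) + (-7)·(5−(13/2)) + (-8)·(13/2−6)) = ½·(-39/8 + 21/2 − 4) = 13/16, so the D-coordinate is (13/16)/(13/4) = 1/4.
[DGF] = ½·((5/2)·(13/2−5) + (-39/8)·(5−9) + (-8)·(9−(13/2))) = ½·(15/4 + 39/2 − 20) = 13/8, so the E-coordinate is 1/2.
[DEG] = ½·((5/2)·(6−(13/2)) + (-7)·(13/2−9) + (-39/8)·(9−6)) = ½·(-5/4 + 35/2 − 117/8) = 13/16, so the F-coordinate is 1/4.

(1/4, 1/2, 1/4)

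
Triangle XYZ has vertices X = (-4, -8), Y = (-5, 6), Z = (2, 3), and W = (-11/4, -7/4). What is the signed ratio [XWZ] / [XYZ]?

[XYZ] = ½·((-4)·(6−3) + (-5)·(3−(-8)) + 2·(-8−6)) = ½·(-12 − 55 − 28) = -95/2.
[XWZ] = ½·((-4)·(-7/4−3) + (-11/4)·(3−(-8)) + 2·(-8−(-7/4))) = ½·(19 − 121/4 − 25/2) = -95/8, so the ratio is (-95/8)/(-95/2) = 1/4.

1/4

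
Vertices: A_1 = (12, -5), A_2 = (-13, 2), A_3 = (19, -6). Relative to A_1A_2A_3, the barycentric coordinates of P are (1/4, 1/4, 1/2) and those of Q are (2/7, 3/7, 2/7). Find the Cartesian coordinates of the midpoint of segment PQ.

(351/56, -169/56)

Barycentric coordinates of the midpoint are the average: (15/56, 19/56, 11/28).
Converting: (15/56)·A_1 + (19/56)·A_2 + (11/28)·A_3 = (351/56, -169/56).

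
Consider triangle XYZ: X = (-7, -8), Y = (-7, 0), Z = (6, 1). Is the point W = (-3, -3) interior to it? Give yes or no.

Barycentric coordinates of W: (43/104, 29/104, 4/13).
The three coordinates are positive, positive, positive; a point is interior exactly when all three are positive.

yes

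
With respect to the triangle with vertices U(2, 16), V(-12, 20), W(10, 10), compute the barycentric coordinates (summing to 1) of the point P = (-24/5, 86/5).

(1/5, 3/5, 1/5)

Signed area of the reference triangle: [UVW] = ½·(2·(20−10) + (-12)·(10−16) + 10·(16−20)) = ½·(20 + 72 − 40) = 26.
[PVW] = ½·((-24/5)·(20−10) + (-12)·(10−(86/5)) + 10·(86/5−20)) = ½·(-48 + 432/5 − 28) = 26/5, so the U-coordinate is (26/5)/26 = 1/5.
[UPW] = ½·(2·(86/5−10) + (-24/5)·(10−16) + 10·(16−(86/5))) = ½·(72/5 + 144/5 − 12) = 78/5, so the V-coordinate is 3/5.
[UVP] = ½·(2·(20−(86/5)) + (-12)·(86/5−16) + (-24/5)·(16−20)) = ½·(28/5 − 72/5 + 96/5) = 26/5, so the W-coordinate is 1/5.
Check: 1/5 + 3/5 + 1/5 = 1.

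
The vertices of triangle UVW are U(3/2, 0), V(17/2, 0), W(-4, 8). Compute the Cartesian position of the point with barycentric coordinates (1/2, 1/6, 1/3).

(5/6, 8/3)

P = (1/2)·U + (1/6)·V + (1/3)·W.
x-coordinate: (1/2)·(3/2) + (1/6)·(17/2) + (1/3)·(-4) = 5/6.
y-coordinate: (1/2)·0 + (1/6)·0 + (1/3)·8 = 8/3.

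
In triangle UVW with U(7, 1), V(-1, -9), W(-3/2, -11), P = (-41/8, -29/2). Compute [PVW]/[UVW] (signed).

-1/2

[UVW] = ½·(7·(-9−(-11)) + (-1)·(-11−1) + (-3/2)·(1−(-9))) = ½·(14 + 12 − 15) = 11/2.
[PVW] = ½·((-41/8)·(-9−(-11)) + (-1)·(-11−(-29/2)) + (-3/2)·(-29/2−(-9))) = ½·(-41/4 − 7/2 + 33/4) = -11/4, so the ratio is (-11/4)/(11/2) = -1/2.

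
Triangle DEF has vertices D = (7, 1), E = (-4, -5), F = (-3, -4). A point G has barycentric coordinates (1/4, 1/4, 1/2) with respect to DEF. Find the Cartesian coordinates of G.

G = (1/4)·D + (1/4)·E + (1/2)·F.
x-coordinate: (1/4)·7 + (1/4)·(-4) + (1/2)·(-3) = -3/4.
y-coordinate: (1/4)·1 + (1/4)·(-5) + (1/2)·(-4) = -3.

(-3/4, -3)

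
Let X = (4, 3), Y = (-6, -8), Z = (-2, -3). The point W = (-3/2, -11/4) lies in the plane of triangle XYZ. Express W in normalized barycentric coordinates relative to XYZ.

Signed area of the reference triangle: [XYZ] = ½·(4·(-8−(-3)) + (-6)·(-3−3) + (-2)·(3−(-8))) = ½·(-20 + 36 − 22) = -3.
[WYZ] = ½·((-3/2)·(-8−(-3)) + (-6)·(-3−(-11/4)) + (-2)·(-11/4−(-8))) = ½·(15/2 + 3/2 − 21/2) = -3/4, so the X-coordinate is (-3/4)/(-3) = 1/4.
[XWZ] = ½·(4·(-11/4−(-3)) + (-3/2)·(-3−3) + (-2)·(3−(-11/4))) = ½·(1 + 9 − 23/2) = -3/4, so the Y-coordinate is 1/4.
[XYW] = ½·(4·(-8−(-11/4)) + (-6)·(-11/4−3) + (-3/2)·(3−(-8))) = ½·(-21 + 69/2 − 33/2) = -3/2, so the Z-coordinate is 1/2.
Check: 1/4 + 1/4 + 1/2 = 1.

(1/4, 1/4, 1/2)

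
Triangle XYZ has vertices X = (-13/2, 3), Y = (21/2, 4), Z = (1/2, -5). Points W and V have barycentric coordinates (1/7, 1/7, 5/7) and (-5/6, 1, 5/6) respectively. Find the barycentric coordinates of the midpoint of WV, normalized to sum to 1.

Since both coordinate triples sum to 1, the midpoint's barycentrics are the componentwise average.
(1/7+-5/6)/2 = -29/84; similarly 4/7 and 65/84.

(-29/84, 4/7, 65/84)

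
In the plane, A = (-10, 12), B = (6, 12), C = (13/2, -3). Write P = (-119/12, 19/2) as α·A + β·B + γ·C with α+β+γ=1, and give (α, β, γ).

Signed area of the reference triangle: [ABC] = ½·((-10)·(12−(-3)) + 6·(-3−12) + (13/2)·(12−12)) = ½·(-150 − 90 + 0) = -120.
[PBC] = ½·((-119/12)·(12−(-3)) + 6·(-3−(19/2)) + (13/2)·(19/2−12)) = ½·(-595/4 − 75 − 65/4) = -120, so the A-coordinate is (-120)/(-120) = 1.
[APC] = ½·((-10)·(19/2−(-3)) + (-119/12)·(-3−12) + (13/2)·(12−(19/2))) = ½·(-125 + 595/4 + 65/4) = 20, so the B-coordinate is -1/6.
[ABP] = ½·((-10)·(12−(19/2)) + 6·(19/2−12) + (-119/12)·(12−12)) = ½·(-25 − 15 + 0) = -20, so the C-coordinate is 1/6.

(1, -1/6, 1/6)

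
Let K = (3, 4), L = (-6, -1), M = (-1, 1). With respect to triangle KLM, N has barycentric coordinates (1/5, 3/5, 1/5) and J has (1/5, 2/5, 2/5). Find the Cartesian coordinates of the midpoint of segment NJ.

(-27/10, 3/5)

Barycentric coordinates of the midpoint are the average: (1/5, 1/2, 3/10).
Converting: (1/5)·K + (1/2)·L + (3/10)·M = (-27/10, 3/5).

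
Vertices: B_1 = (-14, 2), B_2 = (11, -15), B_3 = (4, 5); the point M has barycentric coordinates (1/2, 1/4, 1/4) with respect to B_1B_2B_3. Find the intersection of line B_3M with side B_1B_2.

(-17/3, -11/3)

Line B_3M meets B_1B_2 where the B_3-coordinate vanishes; zeroing M's B_3-weight and renormalizing leaves B_1, B_2-weights 1/2 : 1/4 → (2/3, 1/3).
So N = (2/3)·B_1 + (1/3)·B_2 = (-17/3, -11/3).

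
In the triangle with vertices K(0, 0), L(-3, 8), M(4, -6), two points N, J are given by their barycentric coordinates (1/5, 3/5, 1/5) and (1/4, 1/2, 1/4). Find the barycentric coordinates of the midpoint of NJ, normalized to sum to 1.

(9/40, 11/20, 9/40)

Since both coordinate triples sum to 1, the midpoint's barycentrics are the componentwise average.
(1/5+1/4)/2 = 9/40; similarly 11/20 and 9/40.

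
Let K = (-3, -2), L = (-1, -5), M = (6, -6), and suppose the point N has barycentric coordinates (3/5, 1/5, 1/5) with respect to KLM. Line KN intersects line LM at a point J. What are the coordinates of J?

(5/2, -11/2)

Line KN meets LM where the K-coordinate vanishes; zeroing N's K-weight and renormalizing leaves L, M-weights 1/5 : 1/5 → (1/2, 1/2).
So J = (1/2)·L + (1/2)·M = (5/2, -11/2).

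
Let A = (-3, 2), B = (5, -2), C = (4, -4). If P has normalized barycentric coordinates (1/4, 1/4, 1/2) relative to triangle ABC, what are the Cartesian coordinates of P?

P = (1/4)·A + (1/4)·B + (1/2)·C.
x-coordinate: (1/4)·(-3) + (1/4)·5 + (1/2)·4 = 5/2.
y-coordinate: (1/4)·2 + (1/4)·(-2) + (1/2)·(-4) = -2.

(5/2, -2)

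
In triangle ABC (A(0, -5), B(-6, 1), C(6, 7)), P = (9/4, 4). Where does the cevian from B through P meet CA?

Barycentric coordinates of P with respect to ABC: (1/8, 1/4, 5/8).
On side CA the B-coordinate is zero; dropping P's B-weight 1/4 and renormalizing the remaining 5/8 : 1/8 gives weights 5/6, 1/6 on C, A.
Q = (5/6)·(6, 7) + (1/6)·(0, -5) = (5, 5).

(5, 5)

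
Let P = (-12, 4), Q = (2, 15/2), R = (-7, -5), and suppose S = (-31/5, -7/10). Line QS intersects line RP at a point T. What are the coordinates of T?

Barycentric coordinates of S with respect to PQR: (1/5, 1/5, 3/5).
On side RP the Q-coordinate is zero; dropping S's Q-weight 1/5 and renormalizing the remaining 3/5 : 1/5 gives weights 3/4, 1/4 on R, P.
T = (3/4)·(-7, -5) + (1/4)·(-12, 4) = (-33/4, -11/4).

(-33/4, -11/4)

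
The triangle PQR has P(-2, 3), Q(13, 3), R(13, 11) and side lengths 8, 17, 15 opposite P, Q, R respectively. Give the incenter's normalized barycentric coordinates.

The incenter has barycentric coordinates proportional to the opposite side lengths: (8 : 17 : 15).
Normalizing by 8+17+15 = 40 gives (1/5, 17/40, 3/8).

(1/5, 17/40, 3/8)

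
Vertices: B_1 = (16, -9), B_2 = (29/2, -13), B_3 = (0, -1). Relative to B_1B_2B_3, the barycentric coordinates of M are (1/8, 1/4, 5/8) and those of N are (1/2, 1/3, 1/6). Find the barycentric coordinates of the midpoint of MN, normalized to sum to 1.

Since both coordinate triples sum to 1, the midpoint's barycentrics are the componentwise average.
(1/8+1/2)/2 = 5/16; similarly 7/24 and 19/48.

(5/16, 7/24, 19/48)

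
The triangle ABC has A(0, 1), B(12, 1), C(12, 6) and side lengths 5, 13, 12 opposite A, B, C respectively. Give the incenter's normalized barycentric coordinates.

The incenter has barycentric coordinates proportional to the opposite side lengths: (5 : 13 : 12).
Normalizing by 5+13+12 = 30 gives (1/6, 13/30, 2/5).

(1/6, 13/30, 2/5)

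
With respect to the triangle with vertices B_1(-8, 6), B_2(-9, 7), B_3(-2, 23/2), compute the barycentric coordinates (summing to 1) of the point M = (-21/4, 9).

(1/4, 1/4, 1/2)

Signed area of the reference triangle: [B_1B_2B_3] = ½·((-8)·(7−(23/2)) + (-9)·(23/2−6) + (-2)·(6−7)) = ½·(36 − 99/2 + 2) = -23/4.
[MB_2B_3] = ½·((-21/4)·(7−(23/2)) + (-9)·(23/2−9) + (-2)·(9−7)) = ½·(189/8 − 45/2 − 4) = -23/16, so the B_1-coordinate is (-23/16)/(-23/4) = 1/4.
[B_1MB_3] = ½·((-8)·(9−(23/2)) + (-21/4)·(23/2−6) + (-2)·(6−9)) = ½·(20 − 231/8 + 6) = -23/16, so the B_2-coordinate is 1/4.
[B_1B_2M] = ½·((-8)·(7−9) + (-9)·(9−6) + (-21/4)·(6−7)) = ½·(16 − 27 + 21/4) = -23/8, so the B_3-coordinate is 1/2.
Check: 1/4 + 1/4 + 1/2 = 1.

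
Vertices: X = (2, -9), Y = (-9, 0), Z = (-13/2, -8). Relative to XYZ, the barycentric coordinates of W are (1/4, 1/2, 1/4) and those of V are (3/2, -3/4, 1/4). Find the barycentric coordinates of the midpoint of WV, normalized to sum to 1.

Since both coordinate triples sum to 1, the midpoint's barycentrics are the componentwise average.
(1/4+3/2)/2 = 7/8; similarly -1/8 and 1/4.

(7/8, -1/8, 1/4)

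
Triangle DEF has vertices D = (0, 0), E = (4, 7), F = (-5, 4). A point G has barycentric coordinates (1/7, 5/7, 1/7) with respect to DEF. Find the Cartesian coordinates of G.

G = (1/7)·D + (5/7)·E + (1/7)·F.
x-coordinate: (1/7)·0 + (5/7)·4 + (1/7)·(-5) = 15/7.
y-coordinate: (1/7)·0 + (5/7)·7 + (1/7)·4 = 39/7.

(15/7, 39/7)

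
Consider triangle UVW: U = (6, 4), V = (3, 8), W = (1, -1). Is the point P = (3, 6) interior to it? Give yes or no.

Barycentric coordinates of P: (4/35, 5/7, 6/35).
The three coordinates are positive, positive, positive; a point is interior exactly when all three are positive.

yes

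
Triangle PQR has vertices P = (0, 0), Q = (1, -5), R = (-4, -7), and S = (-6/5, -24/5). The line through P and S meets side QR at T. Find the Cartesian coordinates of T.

Barycentric coordinates of S with respect to PQR: (1/5, 2/5, 2/5).
On side QR the P-coordinate is zero; dropping S's P-weight 1/5 and renormalizing the remaining 2/5 : 2/5 gives weights 1/2, 1/2 on Q, R.
T = (1/2)·(1, -5) + (1/2)·(-4, -7) = (-3/2, -6).

(-3/2, -6)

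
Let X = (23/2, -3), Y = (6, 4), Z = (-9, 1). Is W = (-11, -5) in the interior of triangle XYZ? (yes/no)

Barycentric coordinates of W: (56/81, -262/243, 337/243).
The three coordinates are positive, negative, positive; a point is interior exactly when all three are positive.

no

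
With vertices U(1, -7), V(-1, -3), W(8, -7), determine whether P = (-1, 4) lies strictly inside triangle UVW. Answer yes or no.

Barycentric coordinates of P: (-9/4, 11/4, 1/2).
The three coordinates are negative, positive, positive; a point is interior exactly when all three are positive.

no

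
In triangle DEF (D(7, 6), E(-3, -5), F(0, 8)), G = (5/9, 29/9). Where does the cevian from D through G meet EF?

(-9/7, 17/7)

Barycentric coordinates of G with respect to DEF: (2/9, 1/3, 4/9).
On side EF the D-coordinate is zero; dropping G's D-weight 2/9 and renormalizing the remaining 1/3 : 4/9 gives weights 3/7, 4/7 on E, F.
H = (3/7)·(-3, -5) + (4/7)·(0, 8) = (-9/7, 17/7).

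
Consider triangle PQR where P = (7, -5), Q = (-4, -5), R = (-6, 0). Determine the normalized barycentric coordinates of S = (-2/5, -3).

(2/5, 1/5, 2/5)

Signed area of the reference triangle: [PQR] = ½·(7·(-5−0) + (-4)·(0−(-5)) + (-6)·(-5−(-5))) = ½·(-35 − 20 + 0) = -55/2.
[SQR] = ½·((-2/5)·(-5−0) + (-4)·(0−(-3)) + (-6)·(-3−(-5))) = ½·(2 − 12 − 12) = -11, so the P-coordinate is (-11)/(-55/2) = 2/5.
[PSR] = ½·(7·(-3−0) + (-2/5)·(0−(-5)) + (-6)·(-5−(-3))) = ½·(-21 − 2 + 12) = -11/2, so the Q-coordinate is 1/5.
[PQS] = ½·(7·(-5−(-3)) + (-4)·(-3−(-5)) + (-2/5)·(-5−(-5))) = ½·(-14 − 8 + 0) = -11, so the R-coordinate is 2/5.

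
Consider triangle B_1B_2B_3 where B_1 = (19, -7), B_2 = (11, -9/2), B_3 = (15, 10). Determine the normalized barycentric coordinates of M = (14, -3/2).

Signed area of the reference triangle: [B_1B_2B_3] = ½·(19·(-9/2−10) + 11·(10−(-7)) + 15·(-7−(-9/2))) = ½·(-551/2 + 187 − 75/2) = -63.
[MB_2B_3] = ½·(14·(-9/2−10) + 11·(10−(-3/2)) + 15·(-3/2−(-9/2))) = ½·(-203 + 253/2 + 45) = -63/4, so the B_1-coordinate is (-63/4)/(-63) = 1/4.
[B_1MB_3] = ½·(19·(-3/2−10) + 14·(10−(-7)) + 15·(-7−(-3/2))) = ½·(-437/2 + 238 − 165/2) = -63/2, so the B_2-coordinate is 1/2.
[B_1B_2M] = ½·(19·(-9/2−(-3/2)) + 11·(-3/2−(-7)) + 14·(-7−(-9/2))) = ½·(-57 + 121/2 − 35) = -63/4, so the B_3-coordinate is 1/4.

(1/4, 1/2, 1/4)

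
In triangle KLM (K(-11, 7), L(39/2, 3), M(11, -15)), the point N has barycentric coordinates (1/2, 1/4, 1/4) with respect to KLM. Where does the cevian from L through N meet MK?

Line LN meets MK where the L-coordinate vanishes; zeroing N's L-weight and renormalizing leaves M, K-weights 1/4 : 1/2 → (1/3, 2/3).
So J = (1/3)·M + (2/3)·K = (-11/3, -1/3).

(-11/3, -1/3)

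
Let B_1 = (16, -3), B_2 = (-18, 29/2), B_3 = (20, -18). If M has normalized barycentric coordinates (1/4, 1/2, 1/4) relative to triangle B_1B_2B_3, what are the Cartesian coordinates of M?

(0, 2)

M = (1/4)·B_1 + (1/2)·B_2 + (1/4)·B_3.
x-coordinate: (1/4)·16 + (1/2)·(-18) + (1/4)·20 = 0.
y-coordinate: (1/4)·(-3) + (1/2)·(29/2) + (1/4)·(-18) = 2.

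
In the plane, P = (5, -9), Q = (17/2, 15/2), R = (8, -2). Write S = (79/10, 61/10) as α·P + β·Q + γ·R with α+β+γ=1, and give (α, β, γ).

Signed area of the reference triangle: [PQR] = ½·(5·(15/2−(-2)) + (17/2)·(-2−(-9)) + 8·(-9−(15/2))) = ½·(95/2 + 119/2 − 132) = -25/2.
[SQR] = ½·((79/10)·(15/2−(-2)) + (17/2)·(-2−(61/10)) + 8·(61/10−(15/2))) = ½·(1501/20 − 1377/20 − 56/5) = -5/2, so the P-coordinate is (-5/2)/(-25/2) = 1/5.
[PSR] = ½·(5·(61/10−(-2)) + (79/10)·(-2−(-9)) + 8·(-9−(61/10))) = ½·(81/2 + 553/10 − 604/5) = -25/2, so the Q-coordinate is 1.
[PQS] = ½·(5·(15/2−(61/10)) + (17/2)·(61/10−(-9)) + (79/10)·(-9−(15/2))) = ½·(7 + 2567/20 − 2607/20) = 5/2, so the R-coordinate is -1/5.

(1/5, 1, -1/5)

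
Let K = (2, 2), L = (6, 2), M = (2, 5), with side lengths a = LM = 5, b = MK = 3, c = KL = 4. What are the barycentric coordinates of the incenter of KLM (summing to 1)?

(5/12, 1/4, 1/3)

The incenter has barycentric coordinates proportional to the opposite side lengths: (5 : 3 : 4).
Normalizing by 5+3+4 = 12 gives (5/12, 1/4, 1/3).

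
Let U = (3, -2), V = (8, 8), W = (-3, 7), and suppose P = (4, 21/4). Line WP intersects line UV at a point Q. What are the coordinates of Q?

(19/3, 14/3)

Barycentric coordinates of P with respect to UVW: (1/4, 1/2, 1/4).
On side UV the W-coordinate is zero; dropping P's W-weight 1/4 and renormalizing the remaining 1/4 : 1/2 gives weights 1/3, 2/3 on U, V.
Q = (1/3)·(3, -2) + (2/3)·(8, 8) = (19/3, 14/3).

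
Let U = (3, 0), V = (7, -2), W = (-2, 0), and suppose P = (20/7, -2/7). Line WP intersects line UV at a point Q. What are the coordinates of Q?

(11/3, -1/3)

Barycentric coordinates of P with respect to UVW: (5/7, 1/7, 1/7).
On side UV the W-coordinate is zero; dropping P's W-weight 1/7 and renormalizing the remaining 5/7 : 1/7 gives weights 5/6, 1/6 on U, V.
Q = (5/6)·(3, 0) + (1/6)·(7, -2) = (11/3, -1/3).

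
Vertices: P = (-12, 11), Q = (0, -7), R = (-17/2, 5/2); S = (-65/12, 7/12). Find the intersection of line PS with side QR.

(-17/8, -37/8)

Barycentric coordinates of S with respect to PQR: (1/3, 1/2, 1/6).
On side QR the P-coordinate is zero; dropping S's P-weight 1/3 and renormalizing the remaining 1/2 : 1/6 gives weights 3/4, 1/4 on Q, R.
T = (3/4)·(0, -7) + (1/4)·(-17/2, 5/2) = (-17/8, -37/8).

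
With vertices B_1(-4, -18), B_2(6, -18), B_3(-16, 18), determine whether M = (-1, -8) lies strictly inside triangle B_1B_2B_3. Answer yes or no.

yes

Barycentric coordinates of M: (4/45, 19/30, 5/18).
The three coordinates are positive, positive, positive; a point is interior exactly when all three are positive.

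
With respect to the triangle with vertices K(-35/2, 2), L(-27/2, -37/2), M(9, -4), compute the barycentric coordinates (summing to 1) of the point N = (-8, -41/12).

(1/2, 1/6, 1/3)

Signed area of the reference triangle: [KLM] = ½·((-35/2)·(-37/2−(-4)) + (-27/2)·(-4−2) + 9·(2−(-37/2))) = ½·(1015/4 + 81 + 369/2) = 2077/8.
[NLM] = ½·((-8)·(-37/2−(-4)) + (-27/2)·(-4−(-41/12)) + 9·(-41/12−(-37/2))) = ½·(116 + 63/8 + 543/4) = 2077/16, so the K-coordinate is (2077/16)/(2077/8) = 1/2.
[KNM] = ½·((-35/2)·(-41/12−(-4)) + (-8)·(-4−2) + 9·(2−(-41/12))) = ½·(-245/24 + 48 + 195/4) = 2077/48, so the L-coordinate is 1/6.
[KLN] = ½·((-35/2)·(-37/2−(-41/12)) + (-27/2)·(-41/12−2) + (-8)·(2−(-37/2))) = ½·(6335/24 + 585/8 − 164) = 2077/24, so the M-coordinate is 1/3.
Check: 1/2 + 1/6 + 1/3 = 1.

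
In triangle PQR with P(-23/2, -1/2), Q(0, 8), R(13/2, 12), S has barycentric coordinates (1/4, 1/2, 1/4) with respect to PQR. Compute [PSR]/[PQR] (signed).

1/2

The signed ratio [PSR]/[PQR] equals the barycentric coordinate of S at vertex Q, which is 1/2.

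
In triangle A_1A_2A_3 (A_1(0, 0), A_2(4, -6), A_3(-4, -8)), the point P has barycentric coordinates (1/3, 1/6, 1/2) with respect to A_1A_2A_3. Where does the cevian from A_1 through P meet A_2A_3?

(-2, -15/2)

Line A_1P meets A_2A_3 where the A_1-coordinate vanishes; zeroing P's A_1-weight and renormalizing leaves A_2, A_3-weights 1/6 : 1/2 → (1/4, 3/4).
So Q = (1/4)·A_2 + (3/4)·A_3 = (-2, -15/2).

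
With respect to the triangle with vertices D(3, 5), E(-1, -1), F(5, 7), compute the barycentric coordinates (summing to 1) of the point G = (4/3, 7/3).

(1/3, 1/2, 1/6)

Signed area of the reference triangle: [DEF] = ½·(3·(-1−7) + (-1)·(7−5) + 5·(5−(-1))) = ½·(-24 − 2 + 30) = 2.
[GEF] = ½·((4/3)·(-1−7) + (-1)·(7−(7/3)) + 5·(7/3−(-1))) = ½·(-32/3 − 14/3 + 50/3) = 2/3, so the D-coordinate is (2/3)/2 = 1/3.
[DGF] = ½·(3·(7/3−7) + (4/3)·(7−5) + 5·(5−(7/3))) = ½·(-14 + 8/3 + 40/3) = 1, so the E-coordinate is 1/2.
[DEG] = ½·(3·(-1−(7/3)) + (-1)·(7/3−5) + (4/3)·(5−(-1))) = ½·(-10 + 8/3 + 8) = 1/3, so the F-coordinate is 1/6.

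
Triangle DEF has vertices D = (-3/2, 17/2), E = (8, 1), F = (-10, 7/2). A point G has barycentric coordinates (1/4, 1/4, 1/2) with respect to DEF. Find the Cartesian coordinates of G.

(-27/8, 33/8)

G = (1/4)·D + (1/4)·E + (1/2)·F.
x-coordinate: (1/4)·(-3/2) + (1/4)·8 + (1/2)·(-10) = -27/8.
y-coordinate: (1/4)·(17/2) + (1/4)·1 + (1/2)·(7/2) = 33/8.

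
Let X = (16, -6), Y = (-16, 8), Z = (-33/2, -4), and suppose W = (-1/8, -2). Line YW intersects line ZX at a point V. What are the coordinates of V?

(31/6, -16/3)

Barycentric coordinates of W with respect to XYZ: (1/2, 1/4, 1/4).
On side ZX the Y-coordinate is zero; dropping W's Y-weight 1/4 and renormalizing the remaining 1/4 : 1/2 gives weights 1/3, 2/3 on Z, X.
V = (1/3)·(-33/2, -4) + (2/3)·(16, -6) = (31/6, -16/3).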